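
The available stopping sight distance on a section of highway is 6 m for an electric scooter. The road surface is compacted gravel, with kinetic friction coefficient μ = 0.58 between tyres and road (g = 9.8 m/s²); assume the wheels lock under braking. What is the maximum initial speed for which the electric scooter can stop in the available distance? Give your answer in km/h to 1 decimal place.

a = μg = 0.58 × 9.8 = 5.684 m/s².
v²/(2a) = d ⇒ v = √(2 × 5.684 × 6) = √68.21 = 8.2589 m/s.
8.2589 m/s × 3.6 = 29.732 km/h.

Maximum speed ≈ 29.7 km/h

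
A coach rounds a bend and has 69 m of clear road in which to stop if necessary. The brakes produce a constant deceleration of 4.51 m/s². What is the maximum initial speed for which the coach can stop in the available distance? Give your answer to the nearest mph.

v²/(2a) = d ⇒ v = √(2 × 4.510 × 69) = √622.38 = 24.9475 m/s.
24.9475 m/s ÷ 0.44704 = 55.806 mph.

Maximum speed ≈ 56 mph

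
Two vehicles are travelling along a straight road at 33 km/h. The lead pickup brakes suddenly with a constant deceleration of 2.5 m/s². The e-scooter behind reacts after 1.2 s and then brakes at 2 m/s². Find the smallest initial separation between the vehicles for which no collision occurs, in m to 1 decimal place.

33 km/h ÷ 3.6 = 9.1667 m/s.
Leader travels v²/(2a_L) = 84.028 / 5.000 = 16.806 m before stopping.
Follower covers v·t_r = 9.1667 × 1.2 = 11.000 m while reacting, then v²/(2a_F) = 84.028 / 4.000 = 21.007 m while braking, for a total of 11.000 + 21.007 = 32.007 m.
Since a_F ≤ a_L and the follower starts braking later, the follower is never slower than the leader, so the closest approach is when both have stopped.
Minimum gap = 32.007 − 16.806 = 15.201 m.

Minimum gap ≈ 15.2 m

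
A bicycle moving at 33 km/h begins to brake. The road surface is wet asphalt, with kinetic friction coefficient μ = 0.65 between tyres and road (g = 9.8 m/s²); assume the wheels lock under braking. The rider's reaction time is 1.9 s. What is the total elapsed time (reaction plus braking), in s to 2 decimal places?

33 km/h ÷ 3.6 = 9.1667 m/s.
a = μg = 0.65 × 9.8 = 6.370 m/s².
Braking time = v/a = 9.1667 / 6.370 = 1.439 s.
Total = 1.9 + 1.439 = 3.339 s.

Total time ≈ 3.34 s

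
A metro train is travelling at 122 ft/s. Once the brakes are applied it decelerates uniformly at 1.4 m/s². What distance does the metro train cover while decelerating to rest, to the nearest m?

Braking distance ≈ 494 m

122 ft/s × 0.3048 = 37.1856 m/s.
Braking distance = v²/(2a) = 37.1856² / (2 × 1.400) = 1382.769 / 2.800 = 493.846 m.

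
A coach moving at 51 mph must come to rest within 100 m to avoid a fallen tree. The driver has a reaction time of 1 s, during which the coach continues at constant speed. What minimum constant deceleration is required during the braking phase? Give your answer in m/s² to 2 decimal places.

Required deceleration ≈ 3.37 m/s²

51 mph × 0.44704 = 22.7990 m/s.
Distance covered during reaction = 22.7990 × 1 = 22.799 m.
Distance available for braking: 100 − 22.799 = 77.201 m.
v² = 2a·d ⇒ a = v²/(2d) = 22.7990² / (2 × 77.201) = 519.794 / 154.402 = 3.3665 m/s².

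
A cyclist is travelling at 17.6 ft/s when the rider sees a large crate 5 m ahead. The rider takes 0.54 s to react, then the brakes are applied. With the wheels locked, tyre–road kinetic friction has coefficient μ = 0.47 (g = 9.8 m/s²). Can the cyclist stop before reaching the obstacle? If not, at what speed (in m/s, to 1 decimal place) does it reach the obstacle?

No — it strikes the obstacle at 3.1 m/s

17.6 ft/s × 0.3048 = 5.3645 m/s.
a = μg = 0.47 × 9.8 = 4.606 m/s².
Reaction distance = 5.3645 × 0.54 = 2.897 m.
Braking distance needed to stop: v²/(2a) = 28.778 / 9.212 = 3.124 m, so total needed = 2.897 + 3.124 = 6.021 m > 5 m — it cannot stop.
Distance remaining when braking begins: 5 − 2.897 = 2.103 m.
v² = v₀² − 2a·d = 28.778 − 2 × 4.606 × 2.103 = 9.405 m²/s².
v = √9.405 = 3.067 m/s.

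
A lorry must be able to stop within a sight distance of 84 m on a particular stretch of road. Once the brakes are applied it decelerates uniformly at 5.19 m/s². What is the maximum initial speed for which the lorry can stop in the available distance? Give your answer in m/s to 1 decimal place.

Maximum speed ≈ 29.5 m/s

v²/(2a) = d ⇒ v = √(2 × 5.190 × 84) = √871.92 = 29.5283 m/s.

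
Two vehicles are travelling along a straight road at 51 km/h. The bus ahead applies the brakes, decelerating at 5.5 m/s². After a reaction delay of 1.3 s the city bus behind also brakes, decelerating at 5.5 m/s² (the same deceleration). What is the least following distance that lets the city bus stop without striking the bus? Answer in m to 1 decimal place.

Minimum gap ≈ 18.4 m

51 km/h ÷ 3.6 = 14.1667 m/s.
Leader travels v²/(2a_L) = 200.695 / 11.000 = 18.245 m before stopping.
Follower covers v·t_r = 14.1667 × 1.3 = 18.417 m while reacting, then v²/(2a_F) = 200.695 / 11.000 = 18.245 m while braking, for a total of 18.417 + 18.245 = 36.662 m.
Since a_F ≤ a_L and the follower starts braking later, the follower is never slower than the leader, so the closest approach is when both have stopped.
Minimum gap = 36.662 − 18.245 = 18.417 m.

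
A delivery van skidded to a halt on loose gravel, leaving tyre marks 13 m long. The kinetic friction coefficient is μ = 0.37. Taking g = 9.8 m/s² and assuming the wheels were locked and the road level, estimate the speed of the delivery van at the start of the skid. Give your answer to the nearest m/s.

Deceleration a = μg = 0.37 × 9.8 = 3.626 m/s².
v = √(2a·d) = √(2 × 3.626 × 13) = √94.276 = 9.7096 m/s.

Initial speed ≈ 10 m/s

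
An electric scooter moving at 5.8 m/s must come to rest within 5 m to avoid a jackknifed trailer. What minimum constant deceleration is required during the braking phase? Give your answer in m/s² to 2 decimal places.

Required deceleration ≈ 3.36 m/s²

v² = 2a·d ⇒ a = v²/(2d) = 5.8000² / (2 × 5.000) = 33.640 / 10.000 = 3.3640 m/s².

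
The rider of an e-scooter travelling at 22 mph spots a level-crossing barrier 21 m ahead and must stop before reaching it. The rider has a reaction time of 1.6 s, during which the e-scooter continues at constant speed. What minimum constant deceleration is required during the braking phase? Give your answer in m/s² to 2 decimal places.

22 mph × 0.44704 = 9.8349 m/s.
Distance covered during reaction = 9.8349 × 1.6 = 15.736 m.
Distance available for braking: 21 − 15.736 = 5.264 m.
v² = 2a·d ⇒ a = v²/(2d) = 9.8349² / (2 × 5.264) = 96.725 / 10.528 = 9.1874 m/s².

Required deceleration ≈ 9.19 m/s²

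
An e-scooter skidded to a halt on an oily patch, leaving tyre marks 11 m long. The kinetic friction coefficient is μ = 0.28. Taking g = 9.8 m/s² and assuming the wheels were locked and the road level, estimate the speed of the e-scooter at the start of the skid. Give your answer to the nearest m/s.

Initial speed ≈ 8 m/s

Deceleration a = μg = 0.28 × 9.8 = 2.744 m/s².
v = √(2a·d) = √(2 × 2.744 × 11) = √60.368 = 7.7697 m/s.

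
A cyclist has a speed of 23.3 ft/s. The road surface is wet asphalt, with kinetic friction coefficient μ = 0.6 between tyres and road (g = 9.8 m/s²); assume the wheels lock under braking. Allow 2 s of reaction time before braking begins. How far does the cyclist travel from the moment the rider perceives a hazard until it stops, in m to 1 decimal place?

23.3 ft/s × 0.3048 = 7.1018 m/s.
a = μg = 0.6 × 9.8 = 5.880 m/s².
Reaction distance = v·t_r = 7.1018 × 2 = 14.204 m.
Braking distance = v²/(2a) = 7.1018² / (2 × 5.880) = 50.436 / 11.760 = 4.289 m.
Total = 14.204 + 4.289 = 18.493 m.

Total stopping distance ≈ 18.5 m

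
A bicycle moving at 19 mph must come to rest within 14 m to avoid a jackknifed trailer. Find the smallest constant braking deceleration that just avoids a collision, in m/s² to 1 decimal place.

19 mph × 0.44704 = 8.4938 m/s.
v² = 2a·d ⇒ a = v²/(2d) = 8.4938² / (2 × 14.000) = 72.145 / 28.000 = 2.5766 m/s².

Required deceleration ≈ 2.6 m/s²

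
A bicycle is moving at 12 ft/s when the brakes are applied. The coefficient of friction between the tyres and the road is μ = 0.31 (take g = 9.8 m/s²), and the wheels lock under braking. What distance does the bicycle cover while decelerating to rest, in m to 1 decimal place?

Braking distance ≈ 2.2 m

12 ft/s × 0.3048 = 3.6576 m/s.
a = μg = 0.31 × 9.8 = 3.038 m/s².
Braking distance = v²/(2a) = 3.6576² / (2 × 3.038) = 13.378 / 6.076 = 2.202 m.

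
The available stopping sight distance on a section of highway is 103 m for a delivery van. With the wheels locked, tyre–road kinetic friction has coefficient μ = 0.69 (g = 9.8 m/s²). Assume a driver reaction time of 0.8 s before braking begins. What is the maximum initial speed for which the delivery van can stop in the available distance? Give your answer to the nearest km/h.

Maximum speed ≈ 116 km/h

a = μg = 0.69 × 9.8 = 6.762 m/s².
Stopping distance: v·t_r + v²/(2a) = 103 with t_r = 0.8 s and a = 6.762 m/s².
So v² + 10.819 v − 1392.97 = 0.
Positive root: v = −a·t_r + √((a·t_r)² + 2a·d) = −5.410 + √(29.268 + 1392.97) = 32.3026 m/s.
32.3026 m/s × 3.6 = 116.289 km/h.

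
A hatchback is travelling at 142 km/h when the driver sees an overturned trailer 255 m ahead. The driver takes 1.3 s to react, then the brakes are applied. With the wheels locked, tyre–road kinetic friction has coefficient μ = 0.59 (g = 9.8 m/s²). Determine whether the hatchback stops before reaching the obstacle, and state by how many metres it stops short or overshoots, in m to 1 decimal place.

Yes — it stops 69.2 m short of the obstacle

142 km/h ÷ 3.6 = 39.4444 m/s.
a = μg = 0.59 × 9.8 = 5.782 m/s².
Reaction distance = 39.4444 × 1.3 = 51.278 m.
Braking distance = v²/(2a) = 1555.861 / 11.564 = 134.543 m.
Total stopping distance = 51.278 + 134.543 = 185.821 m, vs 255 m available — it stops with 255 − 185.821 = 69.179 m to spare.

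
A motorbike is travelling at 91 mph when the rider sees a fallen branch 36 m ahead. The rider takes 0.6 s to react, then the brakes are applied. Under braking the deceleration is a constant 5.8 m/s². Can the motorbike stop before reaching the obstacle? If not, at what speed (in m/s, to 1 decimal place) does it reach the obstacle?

91 mph × 0.44704 = 40.6806 m/s.
Reaction distance = 40.6806 × 0.6 = 24.408 m.
Braking distance needed to stop: v²/(2a) = 1654.911 / 11.600 = 142.665 m, so total needed = 24.408 + 142.665 = 167.073 m > 36 m — it cannot stop.
Distance remaining when braking begins: 36 − 24.408 = 11.592 m.
v² = v₀² − 2a·d = 1654.911 − 2 × 5.800 × 11.592 = 1520.444 m²/s².
v = √1520.444 = 38.993 m/s.

No — it strikes the obstacle at 39.0 m/s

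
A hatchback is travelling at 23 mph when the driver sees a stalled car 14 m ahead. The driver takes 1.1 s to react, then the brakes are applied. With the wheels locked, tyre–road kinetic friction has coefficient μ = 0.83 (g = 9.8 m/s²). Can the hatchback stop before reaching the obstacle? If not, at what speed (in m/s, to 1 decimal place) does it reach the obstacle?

No — it strikes the obstacle at 7.9 m/s

23 mph × 0.44704 = 10.2819 m/s.
a = μg = 0.83 × 9.8 = 8.134 m/s².
Reaction distance = 10.2819 × 1.1 = 11.310 m.
Braking distance needed to stop: v²/(2a) = 105.717 / 16.268 = 6.498 m, so total needed = 11.310 + 6.498 = 17.808 m > 14 m — it cannot stop.
Distance remaining when braking begins: 14 − 11.310 = 2.690 m.
v² = v₀² − 2a·d = 105.717 − 2 × 8.134 × 2.690 = 61.956 m²/s².
v = √61.956 = 7.871 m/s.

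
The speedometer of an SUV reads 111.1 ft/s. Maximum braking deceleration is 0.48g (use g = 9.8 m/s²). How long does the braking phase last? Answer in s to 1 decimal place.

Braking time ≈ 7.2 s

111.1 ft/s × 0.3048 = 33.8633 m/s.
a = 0.48 × 9.8 = 4.704 m/s².
Braking time = v/a = 33.8633 / 4.704 = 7.199 s.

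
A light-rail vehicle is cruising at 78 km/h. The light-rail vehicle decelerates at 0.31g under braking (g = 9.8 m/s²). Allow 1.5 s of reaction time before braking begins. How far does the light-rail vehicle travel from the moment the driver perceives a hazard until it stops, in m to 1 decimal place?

Total stopping distance ≈ 109.8 m

78 km/h ÷ 3.6 = 21.6667 m/s.
a = 0.31 × 9.8 = 3.038 m/s².
Reaction distance = v·t_r = 21.6667 × 1.5 = 32.500 m.
Braking distance = v²/(2a) = 21.6667² / (2 × 3.038) = 469.446 / 6.076 = 77.262 m.
Total = 32.500 + 77.262 = 109.762 m.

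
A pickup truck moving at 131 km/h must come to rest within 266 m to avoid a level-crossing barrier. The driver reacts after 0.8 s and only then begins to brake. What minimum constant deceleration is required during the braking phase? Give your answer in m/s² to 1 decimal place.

Required deceleration ≈ 2.8 m/s²

131 km/h ÷ 3.6 = 36.3889 m/s.
Distance covered during reaction = 36.3889 × 0.8 = 29.111 m.
Distance available for braking: 266 − 29.111 = 236.889 m.
v² = 2a·d ⇒ a = v²/(2d) = 36.3889² / (2 × 236.889) = 1324.152 / 473.778 = 2.7949 m/s².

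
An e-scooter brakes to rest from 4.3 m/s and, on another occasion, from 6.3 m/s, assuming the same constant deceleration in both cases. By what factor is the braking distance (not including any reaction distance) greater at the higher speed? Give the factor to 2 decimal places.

Braking distance d = v²/(2a), so with a fixed, d ∝ v².
Factor = (6.3/4.3)² = 1.4651² = 2.1465.

Factor ≈ 2.15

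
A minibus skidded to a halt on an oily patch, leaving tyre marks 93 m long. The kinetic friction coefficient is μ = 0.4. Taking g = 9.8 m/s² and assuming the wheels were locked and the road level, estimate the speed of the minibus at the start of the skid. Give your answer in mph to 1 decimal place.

Initial speed ≈ 60.4 mph

Deceleration a = μg = 0.4 × 9.8 = 3.920 m/s².
v = √(2a·d) = √(2 × 3.920 × 93) = √729.120 = 27.0022 m/s.
= 27.0022 ÷ 0.44704 = 60.402 mph.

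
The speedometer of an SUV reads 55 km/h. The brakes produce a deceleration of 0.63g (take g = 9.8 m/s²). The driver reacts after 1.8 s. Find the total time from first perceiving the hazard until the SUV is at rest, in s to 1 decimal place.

55 km/h ÷ 3.6 = 15.2778 m/s.
a = 0.63 × 9.8 = 6.174 m/s².
Braking time = v/a = 15.2778 / 6.174 = 2.475 s.
Total = 1.8 + 2.475 = 4.275 s.

Total time ≈ 4.3 s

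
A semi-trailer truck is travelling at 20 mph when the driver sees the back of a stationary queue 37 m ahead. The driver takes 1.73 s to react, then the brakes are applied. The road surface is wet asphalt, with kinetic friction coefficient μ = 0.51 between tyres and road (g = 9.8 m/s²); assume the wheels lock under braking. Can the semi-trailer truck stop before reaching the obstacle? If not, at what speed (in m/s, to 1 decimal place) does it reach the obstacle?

Yes — it stops about 13.5 m short of the obstacle, so it never reaches it

20 mph × 0.44704 = 8.9408 m/s.
a = μg = 0.51 × 9.8 = 4.998 m/s².
Reaction distance = 8.9408 × 1.73 = 15.468 m.
Braking distance = v²/(2a) = 79.938 / 9.996 = 7.997 m.
Total stopping distance = 15.468 + 7.997 = 23.465 m, vs 37 m available — it stops with 37 − 23.465 = 13.535 m to spare.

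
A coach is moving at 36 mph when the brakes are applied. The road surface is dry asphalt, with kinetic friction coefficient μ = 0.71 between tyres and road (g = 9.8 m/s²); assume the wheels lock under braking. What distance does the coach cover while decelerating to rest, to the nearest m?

Braking distance ≈ 19 m

36 mph × 0.44704 = 16.0934 m/s.
a = μg = 0.71 × 9.8 = 6.958 m/s².
Braking distance = v²/(2a) = 16.0934² / (2 × 6.958) = 258.998 / 13.916 = 18.612 m.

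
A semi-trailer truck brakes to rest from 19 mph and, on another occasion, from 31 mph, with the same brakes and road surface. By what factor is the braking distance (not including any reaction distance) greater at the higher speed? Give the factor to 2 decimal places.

Braking distance d = v²/(2a), so with a fixed, d ∝ v².
Factor = (31/19)² = 1.6316² = 2.6621.

Factor ≈ 2.66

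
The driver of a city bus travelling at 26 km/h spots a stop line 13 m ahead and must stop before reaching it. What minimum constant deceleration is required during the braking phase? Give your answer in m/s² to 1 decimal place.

Required deceleration ≈ 2.0 m/s²

26 km/h ÷ 3.6 = 7.2222 m/s.
v² = 2a·d ⇒ a = v²/(2d) = 7.2222² / (2 × 13.000) = 52.160 / 26.000 = 2.0062 m/s².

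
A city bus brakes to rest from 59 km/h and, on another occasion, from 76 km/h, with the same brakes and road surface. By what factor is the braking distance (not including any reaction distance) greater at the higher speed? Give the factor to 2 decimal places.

Factor ≈ 1.66

Braking distance d = v²/(2a), so with a fixed, d ∝ v².
Factor = (76/59)² = 1.2881² = 1.6592.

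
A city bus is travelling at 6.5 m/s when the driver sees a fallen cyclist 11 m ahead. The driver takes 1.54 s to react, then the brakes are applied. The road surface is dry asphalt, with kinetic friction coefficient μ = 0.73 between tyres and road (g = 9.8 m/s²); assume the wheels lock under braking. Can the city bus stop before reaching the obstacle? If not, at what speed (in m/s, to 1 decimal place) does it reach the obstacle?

a = μg = 0.73 × 9.8 = 7.154 m/s².
Reaction distance = 6.5000 × 1.54 = 10.010 m.
Braking distance needed to stop: v²/(2a) = 42.250 / 14.308 = 2.953 m, so total needed = 10.010 + 2.953 = 12.963 m > 11 m — it cannot stop.
Distance remaining when braking begins: 11 − 10.010 = 0.990 m.
v² = v₀² − 2a·d = 42.250 − 2 × 7.154 × 0.990 = 28.085 m²/s².
v = √28.085 = 5.300 m/s.

No — it strikes the obstacle at 5.3 m/s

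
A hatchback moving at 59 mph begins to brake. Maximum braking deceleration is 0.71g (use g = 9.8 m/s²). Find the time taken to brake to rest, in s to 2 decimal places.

59 mph × 0.44704 = 26.3754 m/s.
a = 0.71 × 9.8 = 6.958 m/s².
Braking time = v/a = 26.3754 / 6.958 = 3.791 s.

Braking time ≈ 3.79 s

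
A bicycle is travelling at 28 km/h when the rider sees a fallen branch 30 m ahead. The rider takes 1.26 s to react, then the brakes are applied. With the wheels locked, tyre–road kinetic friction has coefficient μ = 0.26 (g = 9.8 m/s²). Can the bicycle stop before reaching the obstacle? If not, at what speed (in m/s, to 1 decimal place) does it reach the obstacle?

28 km/h ÷ 3.6 = 7.7778 m/s.
a = μg = 0.26 × 9.8 = 2.548 m/s².
Reaction distance = 7.7778 × 1.26 = 9.800 m.
Braking distance = v²/(2a) = 60.494 / 5.096 = 11.871 m.
Total stopping distance = 9.800 + 11.871 = 21.671 m, vs 30 m available — it stops with 30 − 21.671 = 8.329 m to spare.

Yes — it stops about 8.3 m short of the obstacle, so it never reaches it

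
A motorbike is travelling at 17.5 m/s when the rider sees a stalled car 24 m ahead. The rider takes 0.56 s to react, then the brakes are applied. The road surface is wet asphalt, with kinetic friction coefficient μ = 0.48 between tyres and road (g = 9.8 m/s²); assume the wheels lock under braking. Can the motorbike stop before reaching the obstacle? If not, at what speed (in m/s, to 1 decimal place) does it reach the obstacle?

a = μg = 0.48 × 9.8 = 4.704 m/s².
Reaction distance = 17.5000 × 0.56 = 9.800 m.
Braking distance needed to stop: v²/(2a) = 306.250 / 9.408 = 32.552 m, so total needed = 9.800 + 32.552 = 42.352 m > 24 m — it cannot stop.
Distance remaining when braking begins: 24 − 9.800 = 14.200 m.
v² = v₀² − 2a·d = 306.250 − 2 × 4.704 × 14.200 = 172.656 m²/s².
v = √172.656 = 13.140 m/s.

No — it strikes the obstacle at 13.1 m/s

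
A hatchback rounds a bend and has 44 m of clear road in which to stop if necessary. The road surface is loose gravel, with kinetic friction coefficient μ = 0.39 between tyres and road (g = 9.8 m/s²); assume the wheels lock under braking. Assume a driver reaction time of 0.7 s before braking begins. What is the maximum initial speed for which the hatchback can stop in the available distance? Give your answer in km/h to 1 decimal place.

a = μg = 0.39 × 9.8 = 3.822 m/s².
Stopping distance: v·t_r + v²/(2a) = 44 with t_r = 0.7 s and a = 3.822 m/s².
So v² + 5.351 v − 336.34 = 0.
Positive root: v = −a·t_r + √((a·t_r)² + 2a·d) = −2.675 + √(7.156 + 336.34) = 15.8586 m/s.
15.8586 m/s × 3.6 = 57.091 km/h.

Maximum speed ≈ 57.1 km/h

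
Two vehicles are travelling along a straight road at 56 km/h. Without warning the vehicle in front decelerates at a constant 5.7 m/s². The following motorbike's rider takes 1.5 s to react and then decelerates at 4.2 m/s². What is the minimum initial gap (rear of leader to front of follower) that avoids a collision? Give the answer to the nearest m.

Minimum gap ≈ 31 m

56 km/h ÷ 3.6 = 15.5556 m/s.
Leader travels v²/(2a_L) = 241.977 / 11.400 = 21.226 m before stopping.
Follower covers v·t_r = 15.5556 × 1.5 = 23.333 m while reacting, then v²/(2a_F) = 241.977 / 8.400 = 28.807 m while braking, for a total of 23.333 + 28.807 = 52.140 m.
Since a_F ≤ a_L and the follower starts braking later, the follower is never slower than the leader, so the closest approach is when both have stopped.
Minimum gap = 52.140 − 21.226 = 30.914 m.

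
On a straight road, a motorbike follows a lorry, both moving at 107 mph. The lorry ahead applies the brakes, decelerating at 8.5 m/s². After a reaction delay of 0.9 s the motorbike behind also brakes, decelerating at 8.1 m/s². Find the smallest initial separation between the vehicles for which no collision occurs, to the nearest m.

107 mph × 0.44704 = 47.8333 m/s.
Leader travels v²/(2a_L) = 2288.025 / 17.000 = 134.590 m before stopping.
Follower covers v·t_r = 47.8333 × 0.9 = 43.050 m while reacting, then v²/(2a_F) = 2288.025 / 16.200 = 141.236 m while braking, for a total of 43.050 + 141.236 = 184.286 m.
Since a_F ≤ a_L and the follower starts braking later, the follower is never slower than the leader, so the closest approach is when both have stopped.
Minimum gap = 184.286 − 134.590 = 49.696 m.

Minimum gap ≈ 50 m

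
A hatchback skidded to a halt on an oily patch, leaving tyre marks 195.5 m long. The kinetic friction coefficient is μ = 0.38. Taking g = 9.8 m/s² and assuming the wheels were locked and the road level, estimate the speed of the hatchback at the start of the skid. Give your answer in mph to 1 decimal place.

Initial speed ≈ 85.4 mph

Deceleration a = μg = 0.38 × 9.8 = 3.724 m/s².
v = √(2a·d) = √(2 × 3.724 × 195.5) = √1456.084 = 38.1587 m/s.
= 38.1587 ÷ 0.44704 = 85.359 mph.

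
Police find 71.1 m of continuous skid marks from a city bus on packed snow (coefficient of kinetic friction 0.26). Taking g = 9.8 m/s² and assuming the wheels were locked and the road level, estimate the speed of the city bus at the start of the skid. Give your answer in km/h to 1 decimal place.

Initial speed ≈ 68.5 km/h

Deceleration a = μg = 0.26 × 9.8 = 2.548 m/s².
v = √(2a·d) = √(2 × 2.548 × 71.1) = √362.326 = 19.0349 m/s.
= 19.0349 × 3.6 = 68.526 km/h.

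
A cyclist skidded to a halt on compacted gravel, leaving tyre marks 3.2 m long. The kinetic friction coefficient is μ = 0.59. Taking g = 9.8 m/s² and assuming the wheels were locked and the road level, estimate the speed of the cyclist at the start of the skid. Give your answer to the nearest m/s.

Initial speed ≈ 6 m/s

Deceleration a = μg = 0.59 × 9.8 = 5.782 m/s².
v = √(2a·d) = √(2 × 5.782 × 3.2) = √37.005 = 6.0832 m/s.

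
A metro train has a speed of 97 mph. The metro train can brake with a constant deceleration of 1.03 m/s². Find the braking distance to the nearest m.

97 mph × 0.44704 = 43.3629 m/s.
Braking distance = v²/(2a) = 43.3629² / (2 × 1.030) = 1880.341 / 2.060 = 912.787 m.

Braking distance ≈ 913 m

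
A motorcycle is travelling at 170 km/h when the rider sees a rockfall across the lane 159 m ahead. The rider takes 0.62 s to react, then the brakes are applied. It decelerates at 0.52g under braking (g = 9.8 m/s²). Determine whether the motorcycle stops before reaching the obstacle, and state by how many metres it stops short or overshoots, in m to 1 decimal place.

170 km/h ÷ 3.6 = 47.2222 m/s.
a = 0.52 × 9.8 = 5.096 m/s².
Reaction distance = 47.2222 × 0.62 = 29.278 m.
Braking distance = v²/(2a) = 2229.936 / 10.192 = 218.793 m.
Total stopping distance = 29.278 + 218.793 = 248.071 m, vs 159 m available — it cannot stop in time and overshoots by 248.071 − 159 = 89.071 m.

No — it overshoots by 89.1 m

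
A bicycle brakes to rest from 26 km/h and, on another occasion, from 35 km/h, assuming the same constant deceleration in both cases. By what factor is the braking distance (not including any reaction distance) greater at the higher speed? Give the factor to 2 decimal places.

Braking distance d = v²/(2a), so with a fixed, d ∝ v².
Factor = (35/26)² = 1.3462² = 1.8123.

Factor ≈ 1.81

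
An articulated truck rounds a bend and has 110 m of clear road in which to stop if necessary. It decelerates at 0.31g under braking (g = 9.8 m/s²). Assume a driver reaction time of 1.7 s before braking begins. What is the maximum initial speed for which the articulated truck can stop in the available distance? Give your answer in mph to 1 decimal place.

a = 0.31 × 9.8 = 3.038 m/s².
Stopping distance: v·t_r + v²/(2a) = 110 with t_r = 1.7 s and a = 3.038 m/s².
So v² + 10.329 v − 668.36 = 0.
Positive root: v = −a·t_r + √((a·t_r)² + 2a·d) = −5.165 + √(26.677 + 668.36) = 21.1986 m/s.
21.1986 m/s ÷ 0.44704 = 47.420 mph.

Maximum speed ≈ 47.4 mph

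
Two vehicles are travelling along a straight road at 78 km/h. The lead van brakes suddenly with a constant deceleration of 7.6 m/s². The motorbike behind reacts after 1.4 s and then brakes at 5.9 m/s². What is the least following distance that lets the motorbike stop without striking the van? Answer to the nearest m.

Minimum gap ≈ 39 m

78 km/h ÷ 3.6 = 21.6667 m/s.
Leader travels v²/(2a_L) = 469.446 / 15.200 = 30.885 m before stopping.
Follower covers v·t_r = 21.6667 × 1.4 = 30.333 m while reacting, then v²/(2a_F) = 469.446 / 11.800 = 39.784 m while braking, for a total of 30.333 + 39.784 = 70.117 m.
Since a_F ≤ a_L and the follower starts braking later, the follower is never slower than the leader, so the closest approach is when both have stopped.
Minimum gap = 70.117 − 30.885 = 39.232 m.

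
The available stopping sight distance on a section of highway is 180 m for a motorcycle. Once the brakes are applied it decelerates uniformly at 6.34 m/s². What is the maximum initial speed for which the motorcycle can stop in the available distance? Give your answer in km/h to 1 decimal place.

Maximum speed ≈ 172.0 km/h

v²/(2a) = d ⇒ v = √(2 × 6.340 × 180) = √2282.40 = 47.7745 m/s.
47.7745 m/s × 3.6 = 171.988 km/h.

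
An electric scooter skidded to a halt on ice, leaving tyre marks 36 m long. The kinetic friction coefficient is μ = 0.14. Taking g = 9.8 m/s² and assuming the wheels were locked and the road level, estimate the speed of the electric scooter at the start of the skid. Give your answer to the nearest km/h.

Deceleration a = μg = 0.14 × 9.8 = 1.372 m/s².
v = √(2a·d) = √(2 × 1.372 × 36) = √98.784 = 9.9390 m/s.
= 9.9390 × 3.6 = 35.780 km/h.

Initial speed ≈ 36 km/h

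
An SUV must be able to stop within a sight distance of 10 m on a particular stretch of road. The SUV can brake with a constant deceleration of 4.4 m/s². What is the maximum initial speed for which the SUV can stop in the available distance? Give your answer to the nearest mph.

v²/(2a) = d ⇒ v = √(2 × 4.400 × 10) = √88.00 = 9.3808 m/s.
9.3808 m/s ÷ 0.44704 = 20.984 mph.

Maximum speed ≈ 21 mph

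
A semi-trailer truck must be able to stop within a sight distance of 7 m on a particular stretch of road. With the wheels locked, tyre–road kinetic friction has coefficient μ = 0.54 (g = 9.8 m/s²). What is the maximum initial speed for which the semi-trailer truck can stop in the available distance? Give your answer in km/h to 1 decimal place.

a = μg = 0.54 × 9.8 = 5.292 m/s².
v²/(2a) = d ⇒ v = √(2 × 5.292 × 7) = √74.09 = 8.6076 m/s.
8.6076 m/s × 3.6 = 30.987 km/h.

Maximum speed ≈ 31.0 km/h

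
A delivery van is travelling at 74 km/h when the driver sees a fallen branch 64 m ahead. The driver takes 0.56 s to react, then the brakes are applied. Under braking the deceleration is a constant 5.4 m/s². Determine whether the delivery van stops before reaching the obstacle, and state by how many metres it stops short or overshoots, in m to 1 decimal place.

74 km/h ÷ 3.6 = 20.5556 m/s.
Reaction distance = 20.5556 × 0.56 = 11.511 m.
Braking distance = v²/(2a) = 422.533 / 10.800 = 39.123 m.
Total stopping distance = 11.511 + 39.123 = 50.634 m, vs 64 m available — it stops with 64 − 50.634 = 13.366 m to spare.

Yes — it stops 13.4 m short of the obstacle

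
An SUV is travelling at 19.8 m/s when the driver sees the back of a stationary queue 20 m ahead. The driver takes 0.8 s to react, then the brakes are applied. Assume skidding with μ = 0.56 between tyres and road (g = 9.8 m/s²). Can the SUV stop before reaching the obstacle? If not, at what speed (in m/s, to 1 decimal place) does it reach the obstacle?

No — it strikes the obstacle at 18.6 m/s

a = μg = 0.56 × 9.8 = 5.488 m/s².
Reaction distance = 19.8000 × 0.8 = 15.840 m.
Braking distance needed to stop: v²/(2a) = 392.040 / 10.976 = 35.718 m, so total needed = 15.840 + 35.718 = 51.558 m > 20 m — it cannot stop.
Distance remaining when braking begins: 20 − 15.840 = 4.160 m.
v² = v₀² − 2a·d = 392.040 − 2 × 5.488 × 4.160 = 346.380 m²/s².
v = √346.380 = 18.611 m/s.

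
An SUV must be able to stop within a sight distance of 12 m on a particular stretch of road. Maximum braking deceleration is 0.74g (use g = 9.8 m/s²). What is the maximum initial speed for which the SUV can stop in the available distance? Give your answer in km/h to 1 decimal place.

a = 0.74 × 9.8 = 7.252 m/s².
v²/(2a) = d ⇒ v = √(2 × 7.252 × 12) = √174.05 = 13.1928 m/s.
13.1928 m/s × 3.6 = 47.494 km/h.

Maximum speed ≈ 47.5 km/h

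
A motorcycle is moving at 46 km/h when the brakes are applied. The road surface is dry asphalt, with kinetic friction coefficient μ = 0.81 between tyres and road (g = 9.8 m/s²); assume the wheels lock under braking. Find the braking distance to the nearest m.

Braking distance ≈ 10 m

46 km/h ÷ 3.6 = 12.7778 m/s.
a = μg = 0.81 × 9.8 = 7.938 m/s².
Braking distance = v²/(2a) = 12.7778² / (2 × 7.938) = 163.272 / 15.876 = 10.284 m.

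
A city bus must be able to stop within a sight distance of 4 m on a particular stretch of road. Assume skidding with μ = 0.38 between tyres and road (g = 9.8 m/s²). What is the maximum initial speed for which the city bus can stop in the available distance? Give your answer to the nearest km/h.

a = μg = 0.38 × 9.8 = 3.724 m/s².
v²/(2a) = d ⇒ v = √(2 × 3.724 × 4) = √29.79 = 5.4580 m/s.
5.4580 m/s × 3.6 = 19.649 km/h.

Maximum speed ≈ 20 km/h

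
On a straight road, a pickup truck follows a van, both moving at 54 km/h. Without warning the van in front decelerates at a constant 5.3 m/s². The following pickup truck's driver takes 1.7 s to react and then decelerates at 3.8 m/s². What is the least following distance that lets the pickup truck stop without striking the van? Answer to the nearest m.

54 km/h ÷ 3.6 = 15.0000 m/s.
Leader travels v²/(2a_L) = 225.000 / 10.600 = 21.226 m before stopping.
Follower covers v·t_r = 15.0000 × 1.7 = 25.500 m while reacting, then v²/(2a_F) = 225.000 / 7.600 = 29.605 m while braking, for a total of 25.500 + 29.605 = 55.105 m.
Since a_F ≤ a_L and the follower starts braking later, the follower is never slower than the leader, so the closest approach is when both have stopped.
Minimum gap = 55.105 − 21.226 = 33.879 m.

Minimum gap ≈ 34 m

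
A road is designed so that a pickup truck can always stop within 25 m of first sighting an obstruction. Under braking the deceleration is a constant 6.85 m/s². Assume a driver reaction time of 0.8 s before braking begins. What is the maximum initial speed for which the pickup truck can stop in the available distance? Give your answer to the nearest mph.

Maximum speed ≈ 31 mph

Stopping distance: v·t_r + v²/(2a) = 25 with t_r = 0.8 s and a = 6.850 m/s².
So v² + 10.960 v − 342.50 = 0.
Positive root: v = −a·t_r + √((a·t_r)² + 2a·d) = −5.480 + √(30.030 + 342.50) = 13.8210 m/s.
13.8210 m/s ÷ 0.44704 = 30.917 mph.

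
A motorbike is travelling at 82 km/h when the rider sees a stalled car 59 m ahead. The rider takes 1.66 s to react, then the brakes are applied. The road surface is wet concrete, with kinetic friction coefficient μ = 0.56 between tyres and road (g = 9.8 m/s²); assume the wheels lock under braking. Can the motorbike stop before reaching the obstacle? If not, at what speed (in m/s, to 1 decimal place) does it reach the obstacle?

82 km/h ÷ 3.6 = 22.7778 m/s.
a = μg = 0.56 × 9.8 = 5.488 m/s².
Reaction distance = 22.7778 × 1.66 = 37.811 m.
Braking distance needed to stop: v²/(2a) = 518.828 / 10.976 = 47.269 m, so total needed = 37.811 + 47.269 = 85.080 m > 59 m — it cannot stop.
Distance remaining when braking begins: 59 − 37.811 = 21.189 m.
v² = v₀² − 2a·d = 518.828 − 2 × 5.488 × 21.189 = 286.258 m²/s².
v = √286.258 = 16.919 m/s.

No — it strikes the obstacle at 16.9 m/s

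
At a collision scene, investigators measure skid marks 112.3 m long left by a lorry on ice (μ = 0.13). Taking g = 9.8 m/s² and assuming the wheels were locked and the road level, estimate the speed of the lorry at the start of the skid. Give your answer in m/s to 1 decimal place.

Deceleration a = μg = 0.13 × 9.8 = 1.274 m/s².
v = √(2a·d) = √(2 × 1.274 × 112.3) = √286.140 = 16.9157 m/s.

Initial speed ≈ 16.9 m/s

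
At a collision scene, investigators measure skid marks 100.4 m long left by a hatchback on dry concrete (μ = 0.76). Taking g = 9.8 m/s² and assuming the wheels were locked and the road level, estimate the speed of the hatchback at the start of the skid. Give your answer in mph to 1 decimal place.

Initial speed ≈ 86.5 mph

Deceleration a = μg = 0.76 × 9.8 = 7.448 m/s².
v = √(2a·d) = √(2 × 7.448 × 100.4) = √1495.558 = 38.6724 m/s.
= 38.6724 ÷ 0.44704 = 86.508 mph.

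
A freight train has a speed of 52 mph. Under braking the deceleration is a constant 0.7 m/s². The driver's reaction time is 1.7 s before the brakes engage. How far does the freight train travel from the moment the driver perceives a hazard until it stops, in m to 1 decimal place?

52 mph × 0.44704 = 23.2461 m/s.
Reaction distance = v·t_r = 23.2461 × 1.7 = 39.518 m.
Braking distance = v²/(2a) = 23.2461² / (2 × 0.700) = 540.381 / 1.400 = 385.986 m.
Total = 39.518 + 385.986 = 425.504 m.

Total stopping distance ≈ 425.5 m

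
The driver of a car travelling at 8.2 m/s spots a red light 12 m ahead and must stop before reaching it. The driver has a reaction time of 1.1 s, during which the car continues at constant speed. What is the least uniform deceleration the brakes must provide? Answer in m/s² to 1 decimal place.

Distance covered during reaction = 8.2000 × 1.1 = 9.020 m.
Distance available for braking: 12 − 9.020 = 2.980 m.
v² = 2a·d ⇒ a = v²/(2d) = 8.2000² / (2 × 2.980) = 67.240 / 5.960 = 11.2819 m/s².

Required deceleration ≈ 11.3 m/s²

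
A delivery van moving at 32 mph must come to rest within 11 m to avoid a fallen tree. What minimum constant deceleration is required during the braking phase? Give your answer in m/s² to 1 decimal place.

Required deceleration ≈ 9.3 m/s²

32 mph × 0.44704 = 14.3053 m/s.
v² = 2a·d ⇒ a = v²/(2d) = 14.3053² / (2 × 11.000) = 204.642 / 22.000 = 9.3019 m/s².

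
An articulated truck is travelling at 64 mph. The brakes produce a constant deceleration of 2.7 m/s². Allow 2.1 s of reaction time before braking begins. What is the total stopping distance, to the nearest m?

Total stopping distance ≈ 212 m

64 mph × 0.44704 = 28.6106 m/s.
Reaction distance = v·t_r = 28.6106 × 2.1 = 60.082 m.
Braking distance = v²/(2a) = 28.6106² / (2 × 2.700) = 818.566 / 5.400 = 151.586 m.
Total = 60.082 + 151.586 = 211.668 m.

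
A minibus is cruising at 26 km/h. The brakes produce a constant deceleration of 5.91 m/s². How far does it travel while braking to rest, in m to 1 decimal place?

26 km/h ÷ 3.6 = 7.2222 m/s.
Braking distance = v²/(2a) = 7.2222² / (2 × 5.910) = 52.160 / 11.820 = 4.413 m.

Braking distance ≈ 4.4 m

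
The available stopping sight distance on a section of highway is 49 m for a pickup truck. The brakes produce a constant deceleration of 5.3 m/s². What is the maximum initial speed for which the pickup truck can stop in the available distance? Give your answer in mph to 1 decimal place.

v²/(2a) = d ⇒ v = √(2 × 5.300 × 49) = √519.40 = 22.7903 m/s.
22.7903 m/s ÷ 0.44704 = 50.980 mph.

Maximum speed ≈ 51.0 mph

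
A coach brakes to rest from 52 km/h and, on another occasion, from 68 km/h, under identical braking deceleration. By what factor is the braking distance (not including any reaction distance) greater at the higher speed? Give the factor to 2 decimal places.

Braking distance d = v²/(2a), so with a fixed, d ∝ v².
Factor = (68/52)² = 1.3077² = 1.7101.

Factor ≈ 1.71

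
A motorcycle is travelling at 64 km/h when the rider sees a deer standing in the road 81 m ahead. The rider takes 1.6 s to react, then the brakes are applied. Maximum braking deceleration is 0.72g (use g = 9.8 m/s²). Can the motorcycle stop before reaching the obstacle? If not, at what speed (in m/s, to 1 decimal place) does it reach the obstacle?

Yes — it stops about 30.2 m short of the obstacle, so it never reaches it

64 km/h ÷ 3.6 = 17.7778 m/s.
a = 0.72 × 9.8 = 7.056 m/s².
Reaction distance = 17.7778 × 1.6 = 28.444 m.
Braking distance = v²/(2a) = 316.050 / 14.112 = 22.396 m.
Total stopping distance = 28.444 + 22.396 = 50.840 m, vs 81 m available — it stops with 81 − 50.840 = 30.160 m to spare.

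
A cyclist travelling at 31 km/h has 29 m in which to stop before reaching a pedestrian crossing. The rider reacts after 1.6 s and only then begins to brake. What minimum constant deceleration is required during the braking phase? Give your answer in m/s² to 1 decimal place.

31 km/h ÷ 3.6 = 8.6111 m/s.
Distance covered during reaction = 8.6111 × 1.6 = 13.778 m.
Distance available for braking: 29 − 13.778 = 15.222 m.
v² = 2a·d ⇒ a = v²/(2d) = 8.6111² / (2 × 15.222) = 74.151 / 30.444 = 2.4357 m/s².

Required deceleration ≈ 2.4 m/s²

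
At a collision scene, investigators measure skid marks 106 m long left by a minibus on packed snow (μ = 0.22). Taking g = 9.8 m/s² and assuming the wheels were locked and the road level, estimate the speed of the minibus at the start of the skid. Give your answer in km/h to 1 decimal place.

Initial speed ≈ 77.0 km/h

Deceleration a = μg = 0.22 × 9.8 = 2.156 m/s².
v = √(2a·d) = √(2 × 2.156 × 106) = √457.072 = 21.3792 m/s.
= 21.3792 × 3.6 = 76.965 km/h.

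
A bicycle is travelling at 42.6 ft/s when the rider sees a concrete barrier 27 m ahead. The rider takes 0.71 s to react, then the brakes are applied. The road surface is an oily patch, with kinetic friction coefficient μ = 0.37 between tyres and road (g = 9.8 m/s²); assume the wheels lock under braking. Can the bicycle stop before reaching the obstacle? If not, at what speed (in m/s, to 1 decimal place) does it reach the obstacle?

No — it strikes the obstacle at 6.3 m/s

42.6 ft/s × 0.3048 = 12.9845 m/s.
a = μg = 0.37 × 9.8 = 3.626 m/s².
Reaction distance = 12.9845 × 0.71 = 9.219 m.
Braking distance needed to stop: v²/(2a) = 168.597 / 7.252 = 23.248 m, so total needed = 9.219 + 23.248 = 32.467 m > 27 m — it cannot stop.
Distance remaining when braking begins: 27 − 9.219 = 17.781 m.
v² = v₀² − 2a·d = 168.597 − 2 × 3.626 × 17.781 = 39.649 m²/s².
v = √39.649 = 6.297 m/s.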